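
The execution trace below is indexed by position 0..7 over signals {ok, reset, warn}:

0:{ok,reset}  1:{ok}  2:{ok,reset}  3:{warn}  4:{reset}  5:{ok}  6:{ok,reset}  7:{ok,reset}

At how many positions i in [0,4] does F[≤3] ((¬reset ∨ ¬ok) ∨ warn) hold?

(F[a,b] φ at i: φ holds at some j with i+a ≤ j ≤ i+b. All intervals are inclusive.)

5

Evaluate at each i in [0,4]:
  i=0: ✓ (witness j=1)
  i=1: ✓ (witness j=1)
  i=2: ✓ (witness j=3)
  i=3: ✓ (witness j=3)
  i=4: ✓ (witness j=4)
Positions where it holds: {0, 1, 2, 3, 4} → 5.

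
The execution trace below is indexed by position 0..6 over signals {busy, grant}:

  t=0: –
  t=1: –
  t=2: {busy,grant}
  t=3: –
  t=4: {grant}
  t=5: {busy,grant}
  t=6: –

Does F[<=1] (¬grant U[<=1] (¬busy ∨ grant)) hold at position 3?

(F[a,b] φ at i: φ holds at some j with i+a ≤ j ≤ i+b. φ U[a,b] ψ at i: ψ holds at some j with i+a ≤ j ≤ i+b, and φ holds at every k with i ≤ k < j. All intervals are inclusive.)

Holds

Check (¬grant U[<=1] (¬busy ∨ grant)) at each j in [3,4]:
  j=3: holds
  j=4: holds
Found at j=3 → formula holds.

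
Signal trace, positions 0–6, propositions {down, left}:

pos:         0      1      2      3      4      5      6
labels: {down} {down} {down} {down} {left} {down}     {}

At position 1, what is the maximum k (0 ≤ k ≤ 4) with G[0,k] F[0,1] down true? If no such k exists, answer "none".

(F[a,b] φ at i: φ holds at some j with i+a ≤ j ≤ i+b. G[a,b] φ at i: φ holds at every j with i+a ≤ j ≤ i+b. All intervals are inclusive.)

F[0,1] down must hold from j=1 onward; find where it first fails.
  j=1: holds
  j=2: holds
  j=3: holds
  j=4: holds
  j=5: holds
Holds through j=5; largest k = 4.

4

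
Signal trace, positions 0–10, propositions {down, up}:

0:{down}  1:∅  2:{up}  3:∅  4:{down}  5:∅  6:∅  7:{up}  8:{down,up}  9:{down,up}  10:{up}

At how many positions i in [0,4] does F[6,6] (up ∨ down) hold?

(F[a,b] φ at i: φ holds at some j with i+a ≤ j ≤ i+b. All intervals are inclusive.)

4

Evaluate at each i in [0,4]:
  i=0: ✗ (none in [6,6])
  i=1: ✓ (witness j=7)
  i=2: ✓ (witness j=8)
  i=3: ✓ (witness j=9)
  i=4: ✓ (witness j=10)
Positions where it holds: {1, 2, 3, 4} → 4.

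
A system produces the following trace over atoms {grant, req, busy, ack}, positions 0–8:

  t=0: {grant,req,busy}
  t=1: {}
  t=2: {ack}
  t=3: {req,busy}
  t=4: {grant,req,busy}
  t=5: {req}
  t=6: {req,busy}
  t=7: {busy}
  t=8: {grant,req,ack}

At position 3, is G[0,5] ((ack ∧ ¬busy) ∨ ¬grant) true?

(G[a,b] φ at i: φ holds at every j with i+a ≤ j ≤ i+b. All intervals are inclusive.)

Check ((ack ∧ ¬busy) ∨ ¬grant) at every j in [3,8]:
  j=3: true
  j=4: false
  j=5: true
  j=6: true
  j=7: true
  j=8: true
Fails at j=4 → formula fails.

Does not hold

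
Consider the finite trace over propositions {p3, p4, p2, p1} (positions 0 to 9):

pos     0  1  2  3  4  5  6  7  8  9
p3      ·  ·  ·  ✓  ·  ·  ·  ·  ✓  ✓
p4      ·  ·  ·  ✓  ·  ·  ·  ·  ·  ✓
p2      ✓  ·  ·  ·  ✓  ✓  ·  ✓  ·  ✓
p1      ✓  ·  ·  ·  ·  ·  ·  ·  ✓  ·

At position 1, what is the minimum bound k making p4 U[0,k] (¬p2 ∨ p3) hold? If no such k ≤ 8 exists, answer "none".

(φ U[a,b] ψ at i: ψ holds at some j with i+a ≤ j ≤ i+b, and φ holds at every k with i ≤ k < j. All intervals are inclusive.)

Need earliest j ≥ 1 with (¬p2 ∨ p3), and p4 at every k in [1,j-1].
  j=1: rhs holds (empty prefix). k = 0.

0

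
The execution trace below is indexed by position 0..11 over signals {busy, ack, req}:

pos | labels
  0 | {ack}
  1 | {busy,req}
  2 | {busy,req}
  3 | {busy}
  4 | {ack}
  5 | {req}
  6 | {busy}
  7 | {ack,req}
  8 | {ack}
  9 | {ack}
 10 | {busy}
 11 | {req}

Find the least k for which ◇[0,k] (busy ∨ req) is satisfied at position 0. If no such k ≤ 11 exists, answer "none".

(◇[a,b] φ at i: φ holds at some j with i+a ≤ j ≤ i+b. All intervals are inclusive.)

Scan j = 0,1,… for (busy ∨ req):
  j=0: fails
  j=1: holds
First hit at j=1, so smallest k = 1-0 = 1.

1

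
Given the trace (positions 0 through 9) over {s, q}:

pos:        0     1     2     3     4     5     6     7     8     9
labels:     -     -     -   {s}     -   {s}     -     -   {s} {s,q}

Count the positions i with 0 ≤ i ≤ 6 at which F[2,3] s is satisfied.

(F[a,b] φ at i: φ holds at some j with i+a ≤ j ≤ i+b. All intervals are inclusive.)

6

Evaluate at each i in [0,6]:
  i=0: ✓ (witness j=3)
  i=1: ✓ (witness j=3)
  i=2: ✓ (witness j=5)
  i=3: ✓ (witness j=5)
  i=4: ✗ (none in [6,7])
  i=5: ✓ (witness j=8)
  i=6: ✓ (witness j=8)
Positions where it holds: {0, 1, 2, 3, 5, 6} → 6.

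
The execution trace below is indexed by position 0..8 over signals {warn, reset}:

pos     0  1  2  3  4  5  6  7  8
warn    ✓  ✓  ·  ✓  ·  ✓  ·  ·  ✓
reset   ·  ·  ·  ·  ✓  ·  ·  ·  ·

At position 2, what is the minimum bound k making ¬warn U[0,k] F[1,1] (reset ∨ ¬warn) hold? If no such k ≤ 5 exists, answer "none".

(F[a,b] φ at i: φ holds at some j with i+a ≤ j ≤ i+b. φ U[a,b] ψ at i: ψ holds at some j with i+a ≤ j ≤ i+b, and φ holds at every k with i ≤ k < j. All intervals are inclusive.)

1

Need earliest j ≥ 2 with F[1,1] (reset ∨ ¬warn), and ¬warn at every k in [2,j-1].
  j=2: rhs fails.
  j=3: rhs holds; lhs holds on [2,2]. k = 1.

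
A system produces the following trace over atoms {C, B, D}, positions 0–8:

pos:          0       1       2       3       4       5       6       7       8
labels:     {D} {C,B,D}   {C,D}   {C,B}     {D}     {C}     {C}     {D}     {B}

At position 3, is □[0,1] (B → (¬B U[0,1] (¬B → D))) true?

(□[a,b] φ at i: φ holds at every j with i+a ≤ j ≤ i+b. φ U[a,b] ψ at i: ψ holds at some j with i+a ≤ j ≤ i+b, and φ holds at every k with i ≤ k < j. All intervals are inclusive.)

Yes

Check (B → (¬B U[0,1] (¬B → D))) at every j in [3,4]:
  j=3: antecedent true; consequent holds → ✓
  j=4: antecedent false → ✓
All positions satisfy it → formula holds.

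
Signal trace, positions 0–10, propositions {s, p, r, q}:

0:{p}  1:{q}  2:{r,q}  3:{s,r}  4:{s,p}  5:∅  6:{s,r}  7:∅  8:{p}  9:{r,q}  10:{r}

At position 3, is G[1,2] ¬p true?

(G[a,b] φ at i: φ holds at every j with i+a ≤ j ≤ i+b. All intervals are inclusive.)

Does not hold

Check ¬p at every j in [4,5]:
  j=4: false
  j=5: true
Fails at j=4 → formula fails.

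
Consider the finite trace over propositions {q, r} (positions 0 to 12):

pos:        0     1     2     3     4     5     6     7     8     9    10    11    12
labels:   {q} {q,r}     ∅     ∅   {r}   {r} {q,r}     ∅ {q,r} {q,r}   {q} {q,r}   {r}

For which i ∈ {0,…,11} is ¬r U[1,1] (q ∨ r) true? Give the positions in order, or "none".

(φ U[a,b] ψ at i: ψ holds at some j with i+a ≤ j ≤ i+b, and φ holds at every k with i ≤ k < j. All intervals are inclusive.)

0, 3, 7, 10

Evaluate at each i in [0,11]:
  i=0: ✓ (rhs at j=1; lhs holds on [0,0])
  i=1: ✗ (no rhs in [2,2])
  i=2: ✗ (no rhs in [3,3])
  i=3: ✓ (rhs at j=4; lhs holds on [3,3])
  i=4: ✗ (lhs fails at k=4 before rhs at j=5)
  i=5: ✗ (lhs fails at k=5 before rhs at j=6)
  i=6: ✗ (no rhs in [7,7])
  i=7: ✓ (rhs at j=8; lhs holds on [7,7])
  i=8: ✗ (lhs fails at k=8 before rhs at j=9)
  i=9: ✗ (lhs fails at k=9 before rhs at j=10)
  i=10: ✓ (rhs at j=11; lhs holds on [10,10])
  i=11: ✗ (lhs fails at k=11 before rhs at j=12)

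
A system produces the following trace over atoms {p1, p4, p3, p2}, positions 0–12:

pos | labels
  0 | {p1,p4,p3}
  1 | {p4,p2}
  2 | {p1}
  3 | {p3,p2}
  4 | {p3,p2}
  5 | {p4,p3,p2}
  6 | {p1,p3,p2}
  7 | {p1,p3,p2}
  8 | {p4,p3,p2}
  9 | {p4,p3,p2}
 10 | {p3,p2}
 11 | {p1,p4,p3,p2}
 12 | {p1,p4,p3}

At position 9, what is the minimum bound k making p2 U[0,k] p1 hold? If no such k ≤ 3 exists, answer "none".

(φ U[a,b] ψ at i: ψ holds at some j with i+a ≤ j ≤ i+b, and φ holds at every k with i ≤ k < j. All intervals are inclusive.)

2

Need earliest j ≥ 9 with p1, and p2 at every k in [9,j-1].
  j=9: rhs fails.
  j=10: rhs fails.
  j=11: rhs holds; lhs holds on [9,10]. k = 2.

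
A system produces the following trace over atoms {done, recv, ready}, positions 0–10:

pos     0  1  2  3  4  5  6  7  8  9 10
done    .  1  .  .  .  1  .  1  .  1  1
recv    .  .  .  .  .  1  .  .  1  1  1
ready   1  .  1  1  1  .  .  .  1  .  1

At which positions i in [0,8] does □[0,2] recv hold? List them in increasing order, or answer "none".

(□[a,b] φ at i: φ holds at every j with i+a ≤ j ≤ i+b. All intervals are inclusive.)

Evaluate at each i in [0,8]:
  i=0: ✗ (fails at j=0)
  i=1: ✗ (fails at j=1)
  i=2: ✗ (fails at j=2)
  i=3: ✗ (fails at j=3)
  i=4: ✗ (fails at j=4)
  i=5: ✗ (fails at j=6)
  i=6: ✗ (fails at j=6)
  i=7: ✗ (fails at j=7)
  i=8: ✓ (all of [8,10])

8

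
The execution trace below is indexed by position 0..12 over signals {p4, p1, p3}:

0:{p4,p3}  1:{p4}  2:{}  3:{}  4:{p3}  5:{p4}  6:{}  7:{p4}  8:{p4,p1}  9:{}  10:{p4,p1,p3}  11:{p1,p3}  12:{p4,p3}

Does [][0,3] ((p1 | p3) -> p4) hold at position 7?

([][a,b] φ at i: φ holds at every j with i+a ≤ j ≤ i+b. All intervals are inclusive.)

Yes

Check ((p1 | p3) -> p4) at every j in [7,10]:
  j=7: antecedent false → ✓
  j=8: antecedent true; consequent true → ✓
  j=9: antecedent false → ✓
  j=10: antecedent true; consequent true → ✓
All positions satisfy it → formula holds.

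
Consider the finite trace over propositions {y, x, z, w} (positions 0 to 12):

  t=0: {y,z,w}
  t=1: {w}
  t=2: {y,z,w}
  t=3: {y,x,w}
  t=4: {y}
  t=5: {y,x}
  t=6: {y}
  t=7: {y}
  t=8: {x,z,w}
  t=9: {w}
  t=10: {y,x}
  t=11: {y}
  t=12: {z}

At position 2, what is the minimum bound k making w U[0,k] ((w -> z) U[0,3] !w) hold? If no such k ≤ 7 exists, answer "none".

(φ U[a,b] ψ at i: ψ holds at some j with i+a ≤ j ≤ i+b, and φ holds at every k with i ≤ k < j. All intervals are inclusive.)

Need earliest j ≥ 2 with ((w -> z) U[0,3] !w), and w at every k in [2,j-1].
  j=2: rhs fails.
  j=3: rhs fails.
  j=4: rhs holds; lhs holds on [2,3]. k = 2.

2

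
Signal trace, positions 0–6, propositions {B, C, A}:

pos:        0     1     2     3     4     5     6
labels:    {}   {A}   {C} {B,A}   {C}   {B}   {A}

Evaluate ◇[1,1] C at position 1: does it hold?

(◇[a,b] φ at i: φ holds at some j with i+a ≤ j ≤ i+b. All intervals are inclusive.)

Check C at each j in [2,2]:
  j=2: true
Found at j=2 → formula holds.

True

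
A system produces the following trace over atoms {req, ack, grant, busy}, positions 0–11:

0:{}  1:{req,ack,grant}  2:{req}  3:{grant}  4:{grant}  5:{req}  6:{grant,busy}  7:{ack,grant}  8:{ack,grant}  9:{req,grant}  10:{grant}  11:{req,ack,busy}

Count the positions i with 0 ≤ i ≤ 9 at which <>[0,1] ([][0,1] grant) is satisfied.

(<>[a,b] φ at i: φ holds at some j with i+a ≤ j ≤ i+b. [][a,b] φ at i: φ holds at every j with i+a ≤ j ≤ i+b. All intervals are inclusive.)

Evaluate at each i in [0,9]:
  i=0: ✗ (none in [0,1])
  i=1: ✗ (none in [1,2])
  i=2: ✓ (witness j=3)
  i=3: ✓ (witness j=3)
  i=4: ✗ (none in [4,5])
  i=5: ✓ (witness j=6)
  i=6: ✓ (witness j=6)
  i=7: ✓ (witness j=7)
  i=8: ✓ (witness j=8)
  i=9: ✓ (witness j=9)
Positions where it holds: {2, 3, 5, 6, 7, 8, 9} → 7.

7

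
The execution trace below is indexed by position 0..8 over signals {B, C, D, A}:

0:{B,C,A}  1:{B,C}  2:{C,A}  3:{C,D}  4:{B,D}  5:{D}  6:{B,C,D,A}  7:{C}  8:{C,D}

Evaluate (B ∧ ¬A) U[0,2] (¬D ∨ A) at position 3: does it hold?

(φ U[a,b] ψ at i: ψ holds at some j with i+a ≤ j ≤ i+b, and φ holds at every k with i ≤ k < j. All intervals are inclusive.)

Need some j in [3,5] with (¬D ∨ A), and (B ∧ ¬A) at every k in [3,j-1].
  j=3: (¬D ∨ A) false.
  j=4: (¬D ∨ A) false.
  j=5: (¬D ∨ A) false.
No j in the window works → until fails.

Does not hold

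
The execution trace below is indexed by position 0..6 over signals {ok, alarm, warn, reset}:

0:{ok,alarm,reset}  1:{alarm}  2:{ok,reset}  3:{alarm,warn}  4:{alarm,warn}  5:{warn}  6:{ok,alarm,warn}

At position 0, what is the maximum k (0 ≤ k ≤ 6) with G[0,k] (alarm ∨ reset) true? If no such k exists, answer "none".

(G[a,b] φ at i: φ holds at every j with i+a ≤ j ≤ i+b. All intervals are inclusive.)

(alarm ∨ reset) must hold from j=0 onward; find where it first fails.
  j=0: holds
  j=1: holds
  j=2: holds
  j=3: holds
  j=4: holds
  j=5: fails
Holds on [0,4], so largest k = 4.

4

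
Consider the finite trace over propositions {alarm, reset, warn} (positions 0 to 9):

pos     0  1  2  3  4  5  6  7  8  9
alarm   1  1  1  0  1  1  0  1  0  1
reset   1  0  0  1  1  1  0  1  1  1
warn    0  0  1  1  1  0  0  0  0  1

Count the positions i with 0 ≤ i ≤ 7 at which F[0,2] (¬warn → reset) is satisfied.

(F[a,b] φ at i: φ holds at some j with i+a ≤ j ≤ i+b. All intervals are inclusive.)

Evaluate at each i in [0,7]:
  i=0: ✓ (witness j=0)
  i=1: ✓ (witness j=2)
  i=2: ✓ (witness j=2)
  i=3: ✓ (witness j=3)
  i=4: ✓ (witness j=4)
  i=5: ✓ (witness j=5)
  i=6: ✓ (witness j=7)
  i=7: ✓ (witness j=7)
Positions where it holds: {0, 1, 2, 3, 4, 5, 6, 7} → 8.

8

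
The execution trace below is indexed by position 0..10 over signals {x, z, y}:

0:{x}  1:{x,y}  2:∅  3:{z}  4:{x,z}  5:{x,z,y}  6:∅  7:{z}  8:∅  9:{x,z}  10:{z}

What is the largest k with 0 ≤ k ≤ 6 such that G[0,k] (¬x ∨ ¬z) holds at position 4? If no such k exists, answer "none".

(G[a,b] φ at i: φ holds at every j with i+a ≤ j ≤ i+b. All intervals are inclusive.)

none

(¬x ∨ ¬z) must hold from j=4 onward; find where it first fails.
  j=4: fails → no k works.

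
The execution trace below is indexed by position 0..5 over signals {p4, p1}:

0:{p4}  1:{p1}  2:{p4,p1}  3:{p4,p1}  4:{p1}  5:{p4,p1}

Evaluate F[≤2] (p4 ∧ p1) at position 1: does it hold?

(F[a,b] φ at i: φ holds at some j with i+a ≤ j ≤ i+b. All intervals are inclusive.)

True

Check (p4 ∧ p1) at each j in [1,3]:
  j=1: false
  j=2: true
  j=3: true
Found at j=2 → formula holds.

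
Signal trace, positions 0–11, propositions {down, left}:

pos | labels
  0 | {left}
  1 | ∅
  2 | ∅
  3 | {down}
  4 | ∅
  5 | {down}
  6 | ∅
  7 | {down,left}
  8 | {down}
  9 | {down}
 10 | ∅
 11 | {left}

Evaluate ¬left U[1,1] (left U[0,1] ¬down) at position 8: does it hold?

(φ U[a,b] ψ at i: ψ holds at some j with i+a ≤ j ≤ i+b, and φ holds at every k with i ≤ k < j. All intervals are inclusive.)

No

Need some j in [9,9] with (left U[0,1] ¬down), and ¬left at every k in [8,j-1].
  j=9: (left U[0,1] ¬down) — fails.
No j in the window works → until fails.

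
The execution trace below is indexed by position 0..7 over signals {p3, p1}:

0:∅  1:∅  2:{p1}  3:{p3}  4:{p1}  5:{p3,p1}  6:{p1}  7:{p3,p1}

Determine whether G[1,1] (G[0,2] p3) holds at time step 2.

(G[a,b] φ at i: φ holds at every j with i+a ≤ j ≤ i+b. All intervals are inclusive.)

Check G[0,2] p3 at every j in [3,3]:
  j=3: fails at 4
Fails at j=3 → formula fails.

No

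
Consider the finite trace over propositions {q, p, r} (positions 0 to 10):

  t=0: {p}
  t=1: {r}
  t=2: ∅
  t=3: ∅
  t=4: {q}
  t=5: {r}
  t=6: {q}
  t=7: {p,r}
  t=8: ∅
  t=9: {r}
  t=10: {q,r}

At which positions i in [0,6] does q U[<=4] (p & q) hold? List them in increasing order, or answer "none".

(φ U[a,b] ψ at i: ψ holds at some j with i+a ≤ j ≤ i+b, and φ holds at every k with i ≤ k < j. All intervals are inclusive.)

none

Evaluate at each i in [0,6]:
  i=0: ✗ (no rhs in [0,4])
  i=1: ✗ (no rhs in [1,5])
  i=2: ✗ (no rhs in [2,6])
  i=3: ✗ (no rhs in [3,7])
  i=4: ✗ (no rhs in [4,8])
  i=5: ✗ (no rhs in [5,9])
  i=6: ✗ (no rhs in [6,10])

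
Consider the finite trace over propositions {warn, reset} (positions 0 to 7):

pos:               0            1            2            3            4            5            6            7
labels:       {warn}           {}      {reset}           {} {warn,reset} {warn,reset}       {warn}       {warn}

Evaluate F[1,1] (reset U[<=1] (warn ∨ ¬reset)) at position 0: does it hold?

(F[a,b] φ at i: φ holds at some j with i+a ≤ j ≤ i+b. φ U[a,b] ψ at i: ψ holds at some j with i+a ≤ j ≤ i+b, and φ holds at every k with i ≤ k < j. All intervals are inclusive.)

True

Check (reset U[<=1] (warn ∨ ¬reset)) at each j in [1,1]:
  j=1: holds
Found at j=1 → formula holds.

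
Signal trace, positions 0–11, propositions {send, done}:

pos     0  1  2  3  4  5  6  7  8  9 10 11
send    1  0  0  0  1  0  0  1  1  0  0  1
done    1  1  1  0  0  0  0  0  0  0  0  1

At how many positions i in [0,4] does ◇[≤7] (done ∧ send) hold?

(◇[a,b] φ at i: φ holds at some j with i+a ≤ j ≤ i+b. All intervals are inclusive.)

2

Evaluate at each i in [0,4]:
  i=0: ✓ (witness j=0)
  i=1: ✗ (none in [1,8])
  i=2: ✗ (none in [2,9])
  i=3: ✗ (none in [3,10])
  i=4: ✓ (witness j=11)
Positions where it holds: {0, 4} → 2.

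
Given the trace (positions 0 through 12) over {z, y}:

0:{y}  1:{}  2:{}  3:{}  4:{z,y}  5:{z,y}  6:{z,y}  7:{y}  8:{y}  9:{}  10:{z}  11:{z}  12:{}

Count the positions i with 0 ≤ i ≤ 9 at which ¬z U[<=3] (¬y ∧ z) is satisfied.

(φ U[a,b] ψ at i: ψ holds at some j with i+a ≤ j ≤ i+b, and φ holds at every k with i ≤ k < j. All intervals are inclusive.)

3

Evaluate at each i in [0,9]:
  i=0: ✗ (no rhs in [0,3])
  i=1: ✗ (no rhs in [1,4])
  i=2: ✗ (no rhs in [2,5])
  i=3: ✗ (no rhs in [3,6])
  i=4: ✗ (no rhs in [4,7])
  i=5: ✗ (no rhs in [5,8])
  i=6: ✗ (no rhs in [6,9])
  i=7: ✓ (rhs at j=10; lhs holds on [7,9])
  i=8: ✓ (rhs at j=10; lhs holds on [8,9])
  i=9: ✓ (rhs at j=10; lhs holds on [9,9])
Positions where it holds: {7, 8, 9} → 3.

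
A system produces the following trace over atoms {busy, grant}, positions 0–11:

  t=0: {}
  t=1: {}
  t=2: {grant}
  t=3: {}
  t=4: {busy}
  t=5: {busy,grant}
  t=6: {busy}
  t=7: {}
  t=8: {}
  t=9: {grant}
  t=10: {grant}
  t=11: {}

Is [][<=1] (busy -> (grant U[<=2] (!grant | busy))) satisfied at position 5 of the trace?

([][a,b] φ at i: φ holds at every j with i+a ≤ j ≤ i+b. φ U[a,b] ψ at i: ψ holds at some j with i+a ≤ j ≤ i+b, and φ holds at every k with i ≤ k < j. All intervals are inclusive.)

Holds

Check (busy -> (grant U[<=2] (!grant | busy))) at every j in [5,6]:
  j=5: antecedent true; consequent holds → ✓
  j=6: antecedent true; consequent holds → ✓
All positions satisfy it → formula holds.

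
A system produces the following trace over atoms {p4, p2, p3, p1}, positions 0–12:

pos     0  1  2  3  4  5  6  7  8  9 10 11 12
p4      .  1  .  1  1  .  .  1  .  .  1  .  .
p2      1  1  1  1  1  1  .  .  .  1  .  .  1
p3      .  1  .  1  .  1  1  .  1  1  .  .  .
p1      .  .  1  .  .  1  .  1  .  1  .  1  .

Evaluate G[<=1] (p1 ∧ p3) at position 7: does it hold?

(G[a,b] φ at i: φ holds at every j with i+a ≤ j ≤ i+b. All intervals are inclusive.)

False

Check (p1 ∧ p3) at every j in [7,8]:
  j=7: false
  j=8: false
Fails at j=7 → formula fails.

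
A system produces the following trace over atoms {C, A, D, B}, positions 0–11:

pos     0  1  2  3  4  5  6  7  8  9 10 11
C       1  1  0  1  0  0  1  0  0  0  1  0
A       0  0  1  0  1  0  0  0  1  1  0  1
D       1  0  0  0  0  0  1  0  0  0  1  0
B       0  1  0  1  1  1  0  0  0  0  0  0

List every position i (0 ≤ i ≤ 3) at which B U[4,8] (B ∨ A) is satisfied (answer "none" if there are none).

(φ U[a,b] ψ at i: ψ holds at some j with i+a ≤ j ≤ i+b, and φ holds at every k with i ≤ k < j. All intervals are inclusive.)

none

Evaluate at each i in [0,3]:
  i=0: ✗ (lhs fails at k=0 before rhs at j=4)
  i=1: ✗ (lhs fails at k=2 before rhs at j=5)
  i=2: ✗ (lhs fails at k=2 before rhs at j=8)
  i=3: ✗ (lhs fails at k=6 before rhs at j=8)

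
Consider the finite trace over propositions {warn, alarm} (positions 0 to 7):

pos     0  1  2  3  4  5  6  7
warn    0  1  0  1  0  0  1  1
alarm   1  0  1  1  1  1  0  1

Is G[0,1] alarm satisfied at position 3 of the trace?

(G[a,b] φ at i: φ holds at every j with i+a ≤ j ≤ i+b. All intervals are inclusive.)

Holds

Check alarm at every j in [3,4]:
  j=3: true
  j=4: true
All positions satisfy it → formula holds.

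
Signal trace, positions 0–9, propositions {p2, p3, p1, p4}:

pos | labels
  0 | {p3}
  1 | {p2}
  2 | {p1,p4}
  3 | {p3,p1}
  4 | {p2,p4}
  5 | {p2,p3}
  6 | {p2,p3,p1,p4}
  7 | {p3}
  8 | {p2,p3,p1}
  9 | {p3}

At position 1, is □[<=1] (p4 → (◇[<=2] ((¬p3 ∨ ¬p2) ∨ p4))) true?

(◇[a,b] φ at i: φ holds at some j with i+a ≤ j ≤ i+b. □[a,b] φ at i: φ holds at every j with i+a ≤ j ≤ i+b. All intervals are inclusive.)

Holds

Check (p4 → (◇[<=2] ((¬p3 ∨ ¬p2) ∨ p4))) at every j in [1,2]:
  j=1: antecedent false → ✓
  j=2: antecedent true; consequent holds (witness at 2) → ✓
All positions satisfy it → formula holds.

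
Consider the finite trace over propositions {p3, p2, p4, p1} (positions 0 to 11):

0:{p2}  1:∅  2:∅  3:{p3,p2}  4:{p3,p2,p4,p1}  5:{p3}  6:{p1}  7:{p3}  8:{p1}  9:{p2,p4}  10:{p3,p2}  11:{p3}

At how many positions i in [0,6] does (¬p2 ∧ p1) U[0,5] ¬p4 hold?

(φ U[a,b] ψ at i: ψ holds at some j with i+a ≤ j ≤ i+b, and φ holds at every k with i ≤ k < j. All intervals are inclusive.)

6

Evaluate at each i in [0,6]:
  i=0: ✓ (rhs at j=0)
  i=1: ✓ (rhs at j=1)
  i=2: ✓ (rhs at j=2)
  i=3: ✓ (rhs at j=3)
  i=4: ✗ (lhs fails at k=4 before rhs at j=5)
  i=5: ✓ (rhs at j=5)
  i=6: ✓ (rhs at j=6)
Positions where it holds: {0, 1, 2, 3, 5, 6} → 6.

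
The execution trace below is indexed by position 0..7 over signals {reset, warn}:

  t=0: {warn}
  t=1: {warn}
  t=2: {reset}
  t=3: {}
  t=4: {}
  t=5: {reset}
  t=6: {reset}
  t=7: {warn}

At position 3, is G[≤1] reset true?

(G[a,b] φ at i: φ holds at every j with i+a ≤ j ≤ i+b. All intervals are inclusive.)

False

Check reset at every j in [3,4]:
  j=3: false
  j=4: false
Fails at j=3 → formula fails.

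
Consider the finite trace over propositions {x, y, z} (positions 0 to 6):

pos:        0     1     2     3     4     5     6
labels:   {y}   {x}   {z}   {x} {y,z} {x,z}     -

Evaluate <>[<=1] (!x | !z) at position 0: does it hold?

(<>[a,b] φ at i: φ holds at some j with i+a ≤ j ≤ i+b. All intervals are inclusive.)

Check (!x | !z) at each j in [0,1]:
  j=0: true
  j=1: true
Found at j=0 → formula holds.

Holds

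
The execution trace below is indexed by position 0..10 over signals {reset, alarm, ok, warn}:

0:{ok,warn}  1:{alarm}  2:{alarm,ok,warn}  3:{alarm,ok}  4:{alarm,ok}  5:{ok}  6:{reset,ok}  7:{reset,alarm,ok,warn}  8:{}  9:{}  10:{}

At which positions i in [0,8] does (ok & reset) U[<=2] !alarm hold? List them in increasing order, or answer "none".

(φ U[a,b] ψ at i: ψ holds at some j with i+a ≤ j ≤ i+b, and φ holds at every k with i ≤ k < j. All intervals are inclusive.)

Evaluate at each i in [0,8]:
  i=0: ✓ (rhs at j=0)
  i=1: ✗ (no rhs in [1,3])
  i=2: ✗ (no rhs in [2,4])
  i=3: ✗ (lhs fails at k=3 before rhs at j=5)
  i=4: ✗ (lhs fails at k=4 before rhs at j=5)
  i=5: ✓ (rhs at j=5)
  i=6: ✓ (rhs at j=6)
  i=7: ✓ (rhs at j=8; lhs holds on [7,7])
  i=8: ✓ (rhs at j=8)

0, 5, 6, 7, 8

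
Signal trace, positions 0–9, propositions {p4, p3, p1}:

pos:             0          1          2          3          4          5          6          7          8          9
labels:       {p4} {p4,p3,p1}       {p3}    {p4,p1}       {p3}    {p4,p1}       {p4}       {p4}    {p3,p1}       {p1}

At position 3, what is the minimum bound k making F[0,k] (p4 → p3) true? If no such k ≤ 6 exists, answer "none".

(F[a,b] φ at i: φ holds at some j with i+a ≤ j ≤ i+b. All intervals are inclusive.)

Scan j = 3,4,… for (p4 → p3):
  j=3: fails
  j=4: holds
First hit at j=4, so smallest k = 4-3 = 1.

1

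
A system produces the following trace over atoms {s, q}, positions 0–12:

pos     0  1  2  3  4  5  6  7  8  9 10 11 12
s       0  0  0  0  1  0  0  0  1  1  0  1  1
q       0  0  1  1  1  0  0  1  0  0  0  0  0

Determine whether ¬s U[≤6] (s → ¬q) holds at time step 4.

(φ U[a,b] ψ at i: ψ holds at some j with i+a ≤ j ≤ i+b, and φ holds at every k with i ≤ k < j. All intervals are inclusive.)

Need some j in [4,10] with (s → ¬q), and ¬s at every k in [4,j-1].
  j=4: (s → ¬q) false.
  j=5: (s → ¬q) holds, but ¬s fails at k=4 → not this j.
  j=6: (s → ¬q) holds, but ¬s fails at k=4 → not this j.
  j=7: (s → ¬q) holds, but ¬s fails at k=4 → not this j.
  j=8: (s → ¬q) holds, but ¬s fails at k=4 → not this j.
  j=9: (s → ¬q) holds, but ¬s fails at k=4 → not this j.
  j=10: (s → ¬q) holds, but ¬s fails at k=4 → not this j.
No j in the window works → until fails.

Does not hold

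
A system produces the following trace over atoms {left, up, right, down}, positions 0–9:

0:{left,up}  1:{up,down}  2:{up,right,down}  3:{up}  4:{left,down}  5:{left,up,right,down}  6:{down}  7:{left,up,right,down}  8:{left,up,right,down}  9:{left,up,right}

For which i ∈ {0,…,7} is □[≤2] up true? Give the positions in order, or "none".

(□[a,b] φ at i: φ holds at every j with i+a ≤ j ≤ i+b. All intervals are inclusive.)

0, 1, 7

Evaluate at each i in [0,7]:
  i=0: ✓ (all of [0,2])
  i=1: ✓ (all of [1,3])
  i=2: ✗ (fails at j=4)
  i=3: ✗ (fails at j=4)
  i=4: ✗ (fails at j=4)
  i=5: ✗ (fails at j=6)
  i=6: ✗ (fails at j=6)
  i=7: ✓ (all of [7,9])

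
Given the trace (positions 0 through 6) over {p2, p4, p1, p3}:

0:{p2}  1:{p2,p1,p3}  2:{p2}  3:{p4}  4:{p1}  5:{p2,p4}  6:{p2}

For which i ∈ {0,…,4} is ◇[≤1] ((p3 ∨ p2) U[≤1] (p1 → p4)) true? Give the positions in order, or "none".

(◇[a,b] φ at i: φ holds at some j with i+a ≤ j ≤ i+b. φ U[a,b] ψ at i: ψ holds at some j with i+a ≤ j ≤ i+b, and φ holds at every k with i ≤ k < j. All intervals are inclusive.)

0, 1, 2, 3, 4

Evaluate at each i in [0,4]:
  i=0: ✓ (witness j=0)
  i=1: ✓ (witness j=1)
  i=2: ✓ (witness j=2)
  i=3: ✓ (witness j=3)
  i=4: ✓ (witness j=5)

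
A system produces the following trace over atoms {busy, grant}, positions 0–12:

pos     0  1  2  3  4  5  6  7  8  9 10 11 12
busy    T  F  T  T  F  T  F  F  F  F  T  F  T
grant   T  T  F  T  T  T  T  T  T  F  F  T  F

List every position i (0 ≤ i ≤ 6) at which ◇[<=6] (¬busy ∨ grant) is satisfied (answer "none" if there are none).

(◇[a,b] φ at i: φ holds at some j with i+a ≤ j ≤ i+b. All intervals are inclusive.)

0, 1, 2, 3, 4, 5, 6

Evaluate at each i in [0,6]:
  i=0: ✓ (witness j=0)
  i=1: ✓ (witness j=1)
  i=2: ✓ (witness j=3)
  i=3: ✓ (witness j=3)
  i=4: ✓ (witness j=4)
  i=5: ✓ (witness j=5)
  i=6: ✓ (witness j=6)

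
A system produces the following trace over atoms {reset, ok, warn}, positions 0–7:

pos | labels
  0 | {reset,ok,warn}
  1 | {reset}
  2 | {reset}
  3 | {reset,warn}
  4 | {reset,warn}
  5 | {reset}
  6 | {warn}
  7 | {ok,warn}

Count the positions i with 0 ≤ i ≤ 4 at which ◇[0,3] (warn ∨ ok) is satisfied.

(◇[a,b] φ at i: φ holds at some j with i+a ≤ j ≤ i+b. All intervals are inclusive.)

5

Evaluate at each i in [0,4]:
  i=0: ✓ (witness j=0)
  i=1: ✓ (witness j=3)
  i=2: ✓ (witness j=3)
  i=3: ✓ (witness j=3)
  i=4: ✓ (witness j=4)
Positions where it holds: {0, 1, 2, 3, 4} → 5.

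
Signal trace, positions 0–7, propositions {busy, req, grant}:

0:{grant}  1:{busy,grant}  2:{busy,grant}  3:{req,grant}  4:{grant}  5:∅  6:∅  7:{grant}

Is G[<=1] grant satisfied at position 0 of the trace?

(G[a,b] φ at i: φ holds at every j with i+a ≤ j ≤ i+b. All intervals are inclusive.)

True

Check grant at every j in [0,1]:
  j=0: true
  j=1: true
All positions satisfy it → formula holds.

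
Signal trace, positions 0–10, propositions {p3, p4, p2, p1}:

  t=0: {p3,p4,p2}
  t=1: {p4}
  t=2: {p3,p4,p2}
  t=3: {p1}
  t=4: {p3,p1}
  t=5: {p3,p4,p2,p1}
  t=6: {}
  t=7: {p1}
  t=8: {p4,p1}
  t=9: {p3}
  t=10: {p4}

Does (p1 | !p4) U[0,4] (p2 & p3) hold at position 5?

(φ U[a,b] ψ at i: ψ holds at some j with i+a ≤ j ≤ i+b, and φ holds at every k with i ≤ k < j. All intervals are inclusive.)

Holds

Need some j in [5,9] with (p2 & p3), and (p1 | !p4) at every k in [5,j-1].
  j=5: (p2 & p3) holds; no prefix to check → satisfied.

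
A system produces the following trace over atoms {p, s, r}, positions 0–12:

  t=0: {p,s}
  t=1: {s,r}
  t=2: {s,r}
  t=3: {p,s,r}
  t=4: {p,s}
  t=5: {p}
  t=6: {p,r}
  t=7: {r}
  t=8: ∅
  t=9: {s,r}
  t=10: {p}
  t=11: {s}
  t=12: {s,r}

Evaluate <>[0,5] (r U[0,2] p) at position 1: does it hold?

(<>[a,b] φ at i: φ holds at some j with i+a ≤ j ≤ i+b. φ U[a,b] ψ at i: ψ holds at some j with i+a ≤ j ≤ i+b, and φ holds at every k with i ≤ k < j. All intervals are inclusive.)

Yes

Check (r U[0,2] p) at each j in [1,6]:
  j=1: holds
  j=2: holds
  j=3: holds
  j=4: holds
  j=5: holds
  j=6: holds
Found at j=1 → formula holds.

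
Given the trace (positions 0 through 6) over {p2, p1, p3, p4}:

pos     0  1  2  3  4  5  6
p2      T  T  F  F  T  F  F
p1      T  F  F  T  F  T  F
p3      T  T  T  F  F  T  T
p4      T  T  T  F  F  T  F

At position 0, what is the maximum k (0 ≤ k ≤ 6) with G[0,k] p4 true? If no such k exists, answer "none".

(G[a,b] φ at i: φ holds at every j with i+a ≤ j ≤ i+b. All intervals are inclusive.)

p4 must hold from j=0 onward; find where it first fails.
  j=0: holds
  j=1: holds
  j=2: holds
  j=3: fails
Holds on [0,2], so largest k = 2.

2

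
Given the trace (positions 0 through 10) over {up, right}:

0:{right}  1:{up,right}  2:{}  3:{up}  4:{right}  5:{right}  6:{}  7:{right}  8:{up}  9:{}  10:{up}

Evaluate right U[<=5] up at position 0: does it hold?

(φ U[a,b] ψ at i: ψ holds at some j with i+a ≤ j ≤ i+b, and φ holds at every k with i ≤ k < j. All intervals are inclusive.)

Yes

Need some j in [0,5] with up, and right at every k in [0,j-1].
  j=0: up false.
  j=1: up holds; right holds at every k in [0,0] → satisfied.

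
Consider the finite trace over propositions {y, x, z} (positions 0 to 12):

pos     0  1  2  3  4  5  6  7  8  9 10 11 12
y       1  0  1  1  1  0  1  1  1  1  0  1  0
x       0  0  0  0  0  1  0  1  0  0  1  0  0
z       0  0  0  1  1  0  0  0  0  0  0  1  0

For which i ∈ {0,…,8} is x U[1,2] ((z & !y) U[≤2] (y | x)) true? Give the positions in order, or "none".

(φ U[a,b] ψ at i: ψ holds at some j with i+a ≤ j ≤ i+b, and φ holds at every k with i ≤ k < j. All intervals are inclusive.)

Evaluate at each i in [0,8]:
  i=0: ✗ (lhs fails at k=0 before rhs at j=2)
  i=1: ✗ (lhs fails at k=1 before rhs at j=2)
  i=2: ✗ (lhs fails at k=2 before rhs at j=3)
  i=3: ✗ (lhs fails at k=3 before rhs at j=4)
  i=4: ✗ (lhs fails at k=4 before rhs at j=5)
  i=5: ✓ (rhs at j=6; lhs holds on [5,5])
  i=6: ✗ (lhs fails at k=6 before rhs at j=7)
  i=7: ✓ (rhs at j=8; lhs holds on [7,7])
  i=8: ✗ (lhs fails at k=8 before rhs at j=9)

5, 7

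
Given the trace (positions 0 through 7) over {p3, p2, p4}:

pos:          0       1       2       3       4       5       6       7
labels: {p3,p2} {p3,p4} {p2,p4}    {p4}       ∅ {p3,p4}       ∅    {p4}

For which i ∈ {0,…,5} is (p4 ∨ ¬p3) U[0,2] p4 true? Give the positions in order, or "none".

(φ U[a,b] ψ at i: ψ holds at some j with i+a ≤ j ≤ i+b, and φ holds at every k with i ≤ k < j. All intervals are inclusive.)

Evaluate at each i in [0,5]:
  i=0: ✗ (lhs fails at k=0 before rhs at j=1)
  i=1: ✓ (rhs at j=1)
  i=2: ✓ (rhs at j=2)
  i=3: ✓ (rhs at j=3)
  i=4: ✓ (rhs at j=5; lhs holds on [4,4])
  i=5: ✓ (rhs at j=5)

1, 2, 3, 4, 5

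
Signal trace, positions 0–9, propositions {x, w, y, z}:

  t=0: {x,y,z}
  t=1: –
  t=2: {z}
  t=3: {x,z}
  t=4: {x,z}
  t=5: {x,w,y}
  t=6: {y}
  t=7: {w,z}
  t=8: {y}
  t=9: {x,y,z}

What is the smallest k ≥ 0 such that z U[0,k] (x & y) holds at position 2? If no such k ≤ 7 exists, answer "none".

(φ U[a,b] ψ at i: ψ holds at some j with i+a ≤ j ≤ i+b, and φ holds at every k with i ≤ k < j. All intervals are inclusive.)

3

Need earliest j ≥ 2 with (x & y), and z at every k in [2,j-1].
  j=2: rhs fails.
  j=3: rhs fails.
  j=4: rhs fails.
  j=5: rhs holds; lhs holds on [2,4]. k = 3.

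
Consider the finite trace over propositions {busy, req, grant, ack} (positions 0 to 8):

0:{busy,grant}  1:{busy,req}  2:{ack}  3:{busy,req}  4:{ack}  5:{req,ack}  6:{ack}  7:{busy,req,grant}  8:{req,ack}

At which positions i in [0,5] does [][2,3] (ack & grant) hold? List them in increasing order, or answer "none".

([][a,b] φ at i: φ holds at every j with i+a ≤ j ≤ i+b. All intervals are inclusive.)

Evaluate at each i in [0,5]:
  i=0: ✗ (fails at j=2)
  i=1: ✗ (fails at j=3)
  i=2: ✗ (fails at j=4)
  i=3: ✗ (fails at j=5)
  i=4: ✗ (fails at j=6)
  i=5: ✗ (fails at j=7)

none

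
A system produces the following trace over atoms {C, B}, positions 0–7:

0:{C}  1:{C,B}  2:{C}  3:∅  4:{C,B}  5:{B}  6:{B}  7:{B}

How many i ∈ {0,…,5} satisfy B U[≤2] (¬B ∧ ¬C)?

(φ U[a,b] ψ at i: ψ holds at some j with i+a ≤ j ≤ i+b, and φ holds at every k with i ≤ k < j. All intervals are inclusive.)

Evaluate at each i in [0,5]:
  i=0: ✗ (no rhs in [0,2])
  i=1: ✗ (lhs fails at k=2 before rhs at j=3)
  i=2: ✗ (lhs fails at k=2 before rhs at j=3)
  i=3: ✓ (rhs at j=3)
  i=4: ✗ (no rhs in [4,6])
  i=5: ✗ (no rhs in [5,7])
Positions where it holds: {3} → 1.

1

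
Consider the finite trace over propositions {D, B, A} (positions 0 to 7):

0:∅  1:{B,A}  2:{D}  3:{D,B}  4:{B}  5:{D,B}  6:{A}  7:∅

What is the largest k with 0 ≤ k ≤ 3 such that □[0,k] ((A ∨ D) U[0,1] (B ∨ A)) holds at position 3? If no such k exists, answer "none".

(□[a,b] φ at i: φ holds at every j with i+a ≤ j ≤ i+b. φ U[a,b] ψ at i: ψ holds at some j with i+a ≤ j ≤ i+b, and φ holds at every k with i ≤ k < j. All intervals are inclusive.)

3

((A ∨ D) U[0,1] (B ∨ A)) must hold from j=3 onward; find where it first fails.
  j=3: holds
  j=4: holds
  j=5: holds
  j=6: holds
Holds through j=6; largest k = 3.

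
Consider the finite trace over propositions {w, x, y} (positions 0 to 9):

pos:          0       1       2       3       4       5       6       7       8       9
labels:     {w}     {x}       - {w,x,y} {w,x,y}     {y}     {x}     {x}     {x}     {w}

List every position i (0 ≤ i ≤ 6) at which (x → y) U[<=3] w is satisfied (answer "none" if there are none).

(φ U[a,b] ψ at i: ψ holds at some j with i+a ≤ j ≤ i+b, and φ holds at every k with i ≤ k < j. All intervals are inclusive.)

0, 2, 3, 4

Evaluate at each i in [0,6]:
  i=0: ✓ (rhs at j=0)
  i=1: ✗ (lhs fails at k=1 before rhs at j=3)
  i=2: ✓ (rhs at j=3; lhs holds on [2,2])
  i=3: ✓ (rhs at j=3)
  i=4: ✓ (rhs at j=4)
  i=5: ✗ (no rhs in [5,8])
  i=6: ✗ (lhs fails at k=6 before rhs at j=9)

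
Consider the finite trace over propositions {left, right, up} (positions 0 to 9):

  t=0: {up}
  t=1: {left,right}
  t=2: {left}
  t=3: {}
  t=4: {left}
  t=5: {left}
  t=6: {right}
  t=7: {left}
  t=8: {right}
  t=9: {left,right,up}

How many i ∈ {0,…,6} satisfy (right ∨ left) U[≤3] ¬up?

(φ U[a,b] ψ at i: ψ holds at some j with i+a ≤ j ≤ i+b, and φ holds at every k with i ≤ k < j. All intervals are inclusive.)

6

Evaluate at each i in [0,6]:
  i=0: ✗ (lhs fails at k=0 before rhs at j=1)
  i=1: ✓ (rhs at j=1)
  i=2: ✓ (rhs at j=2)
  i=3: ✓ (rhs at j=3)
  i=4: ✓ (rhs at j=4)
  i=5: ✓ (rhs at j=5)
  i=6: ✓ (rhs at j=6)
Positions where it holds: {1, 2, 3, 4, 5, 6} → 6.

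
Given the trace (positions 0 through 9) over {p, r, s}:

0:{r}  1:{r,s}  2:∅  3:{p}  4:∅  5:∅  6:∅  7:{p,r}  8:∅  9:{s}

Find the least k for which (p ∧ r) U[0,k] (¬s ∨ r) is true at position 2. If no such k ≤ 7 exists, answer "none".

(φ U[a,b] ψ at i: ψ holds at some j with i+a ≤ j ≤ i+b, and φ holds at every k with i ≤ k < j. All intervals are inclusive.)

Need earliest j ≥ 2 with (¬s ∨ r), and (p ∧ r) at every k in [2,j-1].
  j=2: rhs holds (empty prefix). k = 0.

0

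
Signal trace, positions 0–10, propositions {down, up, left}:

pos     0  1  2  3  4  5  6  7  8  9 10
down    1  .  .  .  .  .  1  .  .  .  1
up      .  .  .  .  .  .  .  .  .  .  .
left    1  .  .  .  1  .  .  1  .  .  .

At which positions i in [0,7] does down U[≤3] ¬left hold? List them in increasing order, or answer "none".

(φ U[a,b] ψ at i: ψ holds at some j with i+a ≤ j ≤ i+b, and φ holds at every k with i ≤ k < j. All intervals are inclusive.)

0, 1, 2, 3, 5, 6

Evaluate at each i in [0,7]:
  i=0: ✓ (rhs at j=1; lhs holds on [0,0])
  i=1: ✓ (rhs at j=1)
  i=2: ✓ (rhs at j=2)
  i=3: ✓ (rhs at j=3)
  i=4: ✗ (lhs fails at k=4 before rhs at j=5)
  i=5: ✓ (rhs at j=5)
  i=6: ✓ (rhs at j=6)
  i=7: ✗ (lhs fails at k=7 before rhs at j=8)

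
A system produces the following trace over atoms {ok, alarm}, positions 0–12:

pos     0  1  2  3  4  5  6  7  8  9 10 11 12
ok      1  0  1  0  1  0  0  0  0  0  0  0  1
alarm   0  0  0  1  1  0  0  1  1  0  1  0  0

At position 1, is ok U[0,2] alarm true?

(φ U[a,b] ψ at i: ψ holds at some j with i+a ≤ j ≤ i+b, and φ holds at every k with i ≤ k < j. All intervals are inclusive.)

Need some j in [1,3] with alarm, and ok at every k in [1,j-1].
  j=1: alarm false.
  j=2: alarm false.
  j=3: alarm holds, but ok fails at k=1 → not this j.
No j in the window works → until fails.

False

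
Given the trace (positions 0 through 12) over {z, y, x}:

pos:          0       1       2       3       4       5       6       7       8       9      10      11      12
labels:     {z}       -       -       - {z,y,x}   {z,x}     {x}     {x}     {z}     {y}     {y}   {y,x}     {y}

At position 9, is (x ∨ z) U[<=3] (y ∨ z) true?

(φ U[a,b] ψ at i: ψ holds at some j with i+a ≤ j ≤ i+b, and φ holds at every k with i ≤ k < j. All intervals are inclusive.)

Need some j in [9,12] with (y ∨ z), and (x ∨ z) at every k in [9,j-1].
  j=9: (y ∨ z) holds; no prefix to check → satisfied.

True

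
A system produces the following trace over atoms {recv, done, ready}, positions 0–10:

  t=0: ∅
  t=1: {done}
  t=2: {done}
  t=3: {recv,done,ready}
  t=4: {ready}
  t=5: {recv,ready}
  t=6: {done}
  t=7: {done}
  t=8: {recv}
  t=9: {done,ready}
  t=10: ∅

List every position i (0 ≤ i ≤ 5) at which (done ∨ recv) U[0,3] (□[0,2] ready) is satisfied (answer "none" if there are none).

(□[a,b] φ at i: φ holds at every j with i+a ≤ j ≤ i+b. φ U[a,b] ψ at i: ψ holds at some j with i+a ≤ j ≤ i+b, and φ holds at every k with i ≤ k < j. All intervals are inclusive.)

Evaluate at each i in [0,5]:
  i=0: ✗ (lhs fails at k=0 before rhs at j=3)
  i=1: ✓ (rhs at j=3; lhs holds on [1,2])
  i=2: ✓ (rhs at j=3; lhs holds on [2,2])
  i=3: ✓ (rhs at j=3)
  i=4: ✗ (no rhs in [4,7])
  i=5: ✗ (no rhs in [5,8])

1, 2, 3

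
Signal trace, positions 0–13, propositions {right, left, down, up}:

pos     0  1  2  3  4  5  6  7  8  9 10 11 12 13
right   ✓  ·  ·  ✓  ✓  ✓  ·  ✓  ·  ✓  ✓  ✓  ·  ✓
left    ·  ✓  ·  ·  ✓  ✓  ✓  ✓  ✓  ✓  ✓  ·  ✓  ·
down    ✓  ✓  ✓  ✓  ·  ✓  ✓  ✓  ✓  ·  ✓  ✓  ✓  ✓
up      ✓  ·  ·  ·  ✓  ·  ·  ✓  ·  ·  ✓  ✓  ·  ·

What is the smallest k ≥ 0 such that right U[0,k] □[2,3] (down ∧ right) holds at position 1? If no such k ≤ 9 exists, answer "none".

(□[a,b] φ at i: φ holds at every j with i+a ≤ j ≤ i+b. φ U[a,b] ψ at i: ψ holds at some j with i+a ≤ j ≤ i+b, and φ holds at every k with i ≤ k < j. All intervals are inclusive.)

none

Need earliest j ≥ 1 with □[2,3] (down ∧ right), and right at every k in [1,j-1].
  j=1: rhs fails.
  j=2: rhs fails.
  j=3: rhs fails.
  j=4: rhs fails.
  j=5: rhs fails.
  j=6: rhs fails.
  j=7: rhs fails.
  j=8: rhs holds but lhs fails at k=1.
  j=9: rhs fails.
  j=10: rhs fails.
No witness within the range → none.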